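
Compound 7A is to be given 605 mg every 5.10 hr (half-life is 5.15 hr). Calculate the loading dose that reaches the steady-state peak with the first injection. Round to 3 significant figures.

k = ln 2 / 5.15 = 0.1346 hr⁻¹
Accumulation ratio R = 1 / (1 − e^(−kτ)) = 1 / (1 − e^(−0.1346×5.10)) = 1 / (1 − 0.5034) = 2.014
Loading dose = maintenance dose × R = 605 × 2.014 ≈ 1220 mg

1220 mg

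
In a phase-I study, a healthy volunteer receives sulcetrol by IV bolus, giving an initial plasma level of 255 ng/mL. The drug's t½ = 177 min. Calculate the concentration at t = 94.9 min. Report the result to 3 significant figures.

k = ln 2 / 177 = 0.003916 min⁻¹
94.9 min is 0.5362 half-lives, so C = 255 × (1/2)^0.5362 = 255 × 0.6896 ≈ 176 ng/mL

176 ng/mL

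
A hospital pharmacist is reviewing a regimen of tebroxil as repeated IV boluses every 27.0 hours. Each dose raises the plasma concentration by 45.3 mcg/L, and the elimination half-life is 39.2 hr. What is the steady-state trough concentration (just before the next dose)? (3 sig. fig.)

74.0 mcg/L

k = ln 2 / 39.2 = 0.01768 hr⁻¹
Fraction remaining after one interval: e^(−kτ) = e^(−0.01768 × 27.0) = 0.6204
R = 1 / (1 − 0.6204) = 2.634
Css,max = 45.3 × 2.634 = 119.3 mcg/L
Css,min = Css,max × e^(−kτ) = 119.3 × 0.6204 ≈ 74.0 mcg/L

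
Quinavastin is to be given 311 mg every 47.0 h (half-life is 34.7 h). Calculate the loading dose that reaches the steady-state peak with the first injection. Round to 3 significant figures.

k = ln 2 / 34.7 = 0.01998 h⁻¹
Accumulation ratio R = 1 / (1 − e^(−kτ)) = 1 / (1 − e^(−0.01998×47.0)) = 1 / (1 − 0.3911) = 1.642
Loading dose = maintenance dose × R = 311 × 1.642 ≈ 511 mg

511 mg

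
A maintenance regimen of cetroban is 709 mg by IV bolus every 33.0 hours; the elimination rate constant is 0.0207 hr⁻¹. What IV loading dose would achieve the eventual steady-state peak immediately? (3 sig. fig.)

Accumulation ratio R = 1 / (1 − e^(−kτ)) = 1 / (1 − e^(−0.02070×33.0)) = 1 / (1 − 0.5050) = 2.020
Loading dose = maintenance dose × R = 709 × 2.020 ≈ 1430 mg

1430 mg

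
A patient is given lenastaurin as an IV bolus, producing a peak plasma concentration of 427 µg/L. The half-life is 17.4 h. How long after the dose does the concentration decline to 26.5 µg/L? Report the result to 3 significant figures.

k = ln 2 / 17.4 = 0.03984 h⁻¹
C(t) = C₀ e^(−kt)  ⇒  t = ln(C₀/C) / k
t = ln(427/26.5) / 0.03984 = 2.780 / 0.03984 ≈ 69.8 hours

69.8 hours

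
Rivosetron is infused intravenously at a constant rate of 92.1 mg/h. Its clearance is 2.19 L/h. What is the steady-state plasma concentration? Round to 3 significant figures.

42.1 µg/mL

Css = infusion rate / CL = 92.1 / 2.19 ≈ 42.1 µg/mL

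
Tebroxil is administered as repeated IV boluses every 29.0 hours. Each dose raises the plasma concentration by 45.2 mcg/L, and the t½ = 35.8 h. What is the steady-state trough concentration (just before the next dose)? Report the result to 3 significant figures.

k = ln 2 / 35.8 = 0.01936 h⁻¹
Fraction remaining after one interval: e^(−kτ) = e^(−0.01936 × 29.0) = 0.5704
R = 1 / (1 − 0.5704) = 2.328
Css,max = 45.2 × 2.328 = 105.2 mcg/L
Css,min = Css,max × e^(−kτ) = 105.2 × 0.5704 ≈ 60.0 mcg/L

60.0 mcg/L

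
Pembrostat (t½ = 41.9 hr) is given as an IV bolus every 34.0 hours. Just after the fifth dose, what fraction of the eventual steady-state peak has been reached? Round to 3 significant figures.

k = ln 2 / 41.9 = 0.01654 hr⁻¹
f_n = 1 − e^(−nkτ) = 1 − e^(−5 × 0.01654 × 34.0) = 1 − e^(−2.812) = 1 − 0.06007 ≈ 0.940

0.940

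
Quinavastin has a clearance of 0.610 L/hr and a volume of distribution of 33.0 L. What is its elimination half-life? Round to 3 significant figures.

37.5 hours

k = CL / V = 0.610 / 33.0 = 0.01848 hr⁻¹
t½ = ln 2 / k = ln 2 / 0.01848 ≈ 37.5 hours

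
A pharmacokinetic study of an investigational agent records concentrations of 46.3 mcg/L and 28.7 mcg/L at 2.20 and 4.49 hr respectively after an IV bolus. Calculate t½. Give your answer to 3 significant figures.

k = ln(C₁/C₂) / (t₂ − t₁) = ln(46.3/28.7) / (4.49 − 2.20)
  = 0.4782 / 2.290 = 0.2088 hr⁻¹
t½ = ln 2 / k = ln 2 / 0.2088 ≈ 3.32 hours

3.32 hours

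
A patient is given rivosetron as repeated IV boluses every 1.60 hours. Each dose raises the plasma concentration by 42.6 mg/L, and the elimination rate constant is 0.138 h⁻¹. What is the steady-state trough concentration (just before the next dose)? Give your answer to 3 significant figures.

172 mg/L

Fraction remaining after one interval: e^(−kτ) = e^(−0.1380 × 1.60) = 0.8019
R = 1 / (1 − 0.8019) = 5.047
Css,max = 42.6 × 5.047 = 215.0 mg/L
Css,min = Css,max × e^(−kτ) = 215.0 × 0.8019 ≈ 172 mg/L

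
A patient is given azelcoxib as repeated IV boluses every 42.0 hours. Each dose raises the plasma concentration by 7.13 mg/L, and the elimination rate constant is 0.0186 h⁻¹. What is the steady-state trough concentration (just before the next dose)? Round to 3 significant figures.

6.02 mg/L

Fraction remaining after one interval: e^(−kτ) = e^(−0.01860 × 42.0) = 0.4579
R = 1 / (1 − 0.4579) = 1.845
Css,max = 7.13 × 1.845 = 13.15 mg/L
Css,min = Css,max × e^(−kτ) = 13.15 × 0.4579 ≈ 6.02 mg/L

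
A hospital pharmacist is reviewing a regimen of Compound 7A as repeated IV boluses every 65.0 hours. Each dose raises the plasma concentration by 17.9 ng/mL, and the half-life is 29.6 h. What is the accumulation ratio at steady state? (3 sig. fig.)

1.28

k = ln 2 / 29.6 = 0.02342 h⁻¹
Fraction remaining after one interval: e^(−kτ) = e^(−0.02342 × 65.0) = 0.2183
R = 1 / (1 − 0.2183) = 1 / 0.7817 ≈ 1.28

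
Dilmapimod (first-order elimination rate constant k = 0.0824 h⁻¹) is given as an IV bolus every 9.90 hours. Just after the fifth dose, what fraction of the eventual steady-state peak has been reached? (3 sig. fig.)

0.983

f_n = 1 − e^(−nkτ) = 1 − e^(−5 × 0.08240 × 9.90) = 1 − e^(−4.079) = 1 − 0.01693 ≈ 0.983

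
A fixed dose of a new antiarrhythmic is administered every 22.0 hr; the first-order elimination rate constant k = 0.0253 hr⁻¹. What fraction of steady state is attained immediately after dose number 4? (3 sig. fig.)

f_n = 1 − e^(−nkτ) = 1 − e^(−4 × 0.02530 × 22.0) = 1 − e^(−2.226) = 1 − 0.1079 ≈ 0.892

0.892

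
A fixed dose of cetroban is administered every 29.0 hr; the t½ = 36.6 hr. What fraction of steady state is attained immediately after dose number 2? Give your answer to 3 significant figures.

k = ln 2 / 36.6 = 0.01894 hr⁻¹
f_n = 1 − e^(−nkτ) = 1 − e^(−2 × 0.01894 × 29.0) = 1 − e^(−1.098) = 1 − 0.3334 ≈ 0.667

0.667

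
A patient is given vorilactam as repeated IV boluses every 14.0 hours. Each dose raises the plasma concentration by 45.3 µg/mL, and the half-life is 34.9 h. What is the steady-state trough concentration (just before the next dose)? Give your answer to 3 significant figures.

k = ln 2 / 34.9 = 0.01986 h⁻¹
Fraction remaining after one interval: e^(−kτ) = e^(−0.01986 × 14.0) = 0.7573
R = 1 / (1 − 0.7573) = 4.120
Css,max = 45.3 × 4.120 = 186.6 µg/mL
Css,min = Css,max × e^(−kτ) = 186.6 × 0.7573 ≈ 141 µg/mL

141 µg/mL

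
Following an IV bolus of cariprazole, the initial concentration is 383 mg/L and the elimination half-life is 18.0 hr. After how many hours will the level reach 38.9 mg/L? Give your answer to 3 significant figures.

59.4 hours

k = ln 2 / 18.0 = 0.03851 hr⁻¹
C(t) = C₀ e^(−kt)  ⇒  t = ln(C₀/C) / k
t = ln(383/38.9) / 0.03851 = 2.287 / 0.03851 ≈ 59.4 hours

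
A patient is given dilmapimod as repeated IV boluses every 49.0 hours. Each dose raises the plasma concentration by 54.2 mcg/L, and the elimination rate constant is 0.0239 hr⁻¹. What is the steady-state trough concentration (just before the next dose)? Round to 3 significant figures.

Fraction remaining after one interval: e^(−kτ) = e^(−0.02390 × 49.0) = 0.3100
R = 1 / (1 − 0.3100) = 1.449
Css,max = 54.2 × 1.449 = 78.55 mcg/L
Css,min = Css,max × e^(−kτ) = 78.55 × 0.3100 ≈ 24.4 mcg/L

24.4 mcg/L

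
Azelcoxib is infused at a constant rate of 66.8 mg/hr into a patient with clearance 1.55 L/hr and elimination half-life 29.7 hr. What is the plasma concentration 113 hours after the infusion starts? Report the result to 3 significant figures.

40.0 µg/mL

Css = rate / CL = 66.8 / 1.55 = 43.10 µg/mL
k = ln 2 / 29.7 = 0.02334 hr⁻¹
C(t) = Css (1 − e^(−kt)) = 43.10 × (1 − e^(−2.637)) = 43.10 × 0.9284 ≈ 40.0 µg/mL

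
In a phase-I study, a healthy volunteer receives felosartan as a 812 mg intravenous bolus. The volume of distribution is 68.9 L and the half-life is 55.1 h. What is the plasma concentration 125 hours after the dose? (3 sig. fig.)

2.45 µg/mL

C₀ = dose / V = 812 / 68.9 = 11.79 µg/mL
k = ln 2 / 55.1 = 0.01258 h⁻¹
C(t) = C₀ e^(−kt) = 11.79 × e^(−0.01258 × 125) = 11.79 × e^(−1.572) = 11.79 × 0.2075 ≈ 2.45 µg/mL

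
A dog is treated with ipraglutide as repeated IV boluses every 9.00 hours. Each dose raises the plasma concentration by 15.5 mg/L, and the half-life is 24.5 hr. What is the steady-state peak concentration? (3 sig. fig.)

69.0 mg/L

k = ln 2 / 24.5 = 0.02829 hr⁻¹
Fraction remaining after one interval: e^(−kτ) = e^(−0.02829 × 9.00) = 0.7752
R = 1 / (1 − 0.7752) = 4.449
Css,max = 15.5 × 4.449 ≈ 69.0 mg/L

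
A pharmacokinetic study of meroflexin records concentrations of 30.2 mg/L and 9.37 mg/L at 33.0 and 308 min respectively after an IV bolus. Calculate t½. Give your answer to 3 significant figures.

163 minutes

k = ln(C₁/C₂) / (t₂ − t₁) = ln(30.2/9.37) / (308 − 33.0)
  = 1.170 / 275.0 = 0.004256 min⁻¹
t½ = ln 2 / k = ln 2 / 0.004256 ≈ 163 minutes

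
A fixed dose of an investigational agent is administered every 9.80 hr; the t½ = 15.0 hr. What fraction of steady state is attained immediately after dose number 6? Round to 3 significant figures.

0.934

k = ln 2 / 15.0 = 0.04621 hr⁻¹
f_n = 1 − e^(−nkτ) = 1 − e^(−6 × 0.04621 × 9.80) = 1 − e^(−2.717) = 1 − 0.06606 ≈ 0.934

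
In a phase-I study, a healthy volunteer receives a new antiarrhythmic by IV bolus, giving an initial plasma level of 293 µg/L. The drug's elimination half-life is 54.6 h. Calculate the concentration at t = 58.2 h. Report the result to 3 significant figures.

140 µg/L

k = ln 2 / 54.6 = 0.01270 h⁻¹
58.2 h is 1.066 half-lives, so C = 293 × (1/2)^1.066 = 293 × 0.4777 ≈ 140 µg/L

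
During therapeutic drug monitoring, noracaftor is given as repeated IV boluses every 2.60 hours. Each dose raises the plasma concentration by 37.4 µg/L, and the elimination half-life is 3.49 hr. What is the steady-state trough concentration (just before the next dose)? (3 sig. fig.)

k = ln 2 / 3.49 = 0.1986 hr⁻¹
Fraction remaining after one interval: e^(−kτ) = e^(−0.1986 × 2.60) = 0.5967
R = 1 / (1 − 0.5967) = 2.479
Css,max = 37.4 × 2.479 = 92.73 µg/L
Css,min = Css,max × e^(−kτ) = 92.73 × 0.5967 ≈ 55.3 µg/L

55.3 µg/L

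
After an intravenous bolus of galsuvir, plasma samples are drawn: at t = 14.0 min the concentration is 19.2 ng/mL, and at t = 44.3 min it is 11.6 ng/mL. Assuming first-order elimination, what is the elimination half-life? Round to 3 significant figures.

41.7 minutes

k = ln(C₁/C₂) / (t₂ − t₁) = ln(19.2/11.6) / (44.3 − 14.0)
  = 0.5039 / 30.30 = 0.01663 min⁻¹
t½ = ln 2 / k = ln 2 / 0.01663 ≈ 41.7 minutes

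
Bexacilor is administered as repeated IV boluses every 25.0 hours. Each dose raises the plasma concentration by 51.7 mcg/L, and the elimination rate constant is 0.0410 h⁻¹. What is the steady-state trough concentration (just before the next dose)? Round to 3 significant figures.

28.9 mcg/L

Fraction remaining after one interval: e^(−kτ) = e^(−0.04100 × 25.0) = 0.3588
R = 1 / (1 − 0.3588) = 1.560
Css,max = 51.7 × 1.560 = 80.63 mcg/L
Css,min = Css,max × e^(−kτ) = 80.63 × 0.3588 ≈ 28.9 mcg/L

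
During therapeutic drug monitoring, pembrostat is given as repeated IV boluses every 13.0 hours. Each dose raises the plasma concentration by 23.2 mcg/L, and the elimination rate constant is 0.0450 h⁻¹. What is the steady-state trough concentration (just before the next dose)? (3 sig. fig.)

29.2 mcg/L

Fraction remaining after one interval: e^(−kτ) = e^(−0.04500 × 13.0) = 0.5571
R = 1 / (1 − 0.5571) = 2.258
Css,max = 23.2 × 2.258 = 52.38 mcg/L
Css,min = Css,max × e^(−kτ) = 52.38 × 0.5571 ≈ 29.2 mcg/L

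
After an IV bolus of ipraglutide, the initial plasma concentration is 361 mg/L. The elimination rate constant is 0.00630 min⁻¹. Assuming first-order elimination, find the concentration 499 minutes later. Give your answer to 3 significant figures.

15.6 mg/L

C(t) = C₀ e^(−kt) = 361 × e^(−0.006300 × 499) = 361 × e^(−3.144) = 361 × 0.04312 ≈ 15.6 mg/L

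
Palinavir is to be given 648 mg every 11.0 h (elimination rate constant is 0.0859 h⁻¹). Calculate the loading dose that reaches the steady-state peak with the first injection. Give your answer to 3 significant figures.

1060 mg

Accumulation ratio R = 1 / (1 − e^(−kτ)) = 1 / (1 − e^(−0.08590×11.0)) = 1 / (1 − 0.3887) = 1.636
Loading dose = maintenance dose × R = 648 × 1.636 ≈ 1060 mg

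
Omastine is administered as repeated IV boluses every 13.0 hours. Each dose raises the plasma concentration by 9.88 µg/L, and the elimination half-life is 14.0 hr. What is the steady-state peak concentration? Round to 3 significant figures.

20.8 µg/L

k = ln 2 / 14.0 = 0.04951 hr⁻¹
Fraction remaining after one interval: e^(−kτ) = e^(−0.04951 × 13.0) = 0.5254
R = 1 / (1 − 0.5254) = 2.107
Css,max = 9.88 × 2.107 ≈ 20.8 µg/L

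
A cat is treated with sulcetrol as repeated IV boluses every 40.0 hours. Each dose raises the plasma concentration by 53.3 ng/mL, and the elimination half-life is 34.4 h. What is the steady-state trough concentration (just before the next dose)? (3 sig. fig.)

k = ln 2 / 34.4 = 0.02015 h⁻¹
Fraction remaining after one interval: e^(−kτ) = e^(−0.02015 × 40.0) = 0.4466
R = 1 / (1 − 0.4466) = 1.807
Css,max = 53.3 × 1.807 = 96.32 ng/mL
Css,min = Css,max × e^(−kτ) = 96.32 × 0.4466 ≈ 43.0 ng/mL

43.0 ng/mL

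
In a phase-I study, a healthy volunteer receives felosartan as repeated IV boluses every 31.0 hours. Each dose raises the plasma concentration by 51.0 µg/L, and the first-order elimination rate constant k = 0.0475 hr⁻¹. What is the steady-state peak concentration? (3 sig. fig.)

66.2 µg/L

Fraction remaining after one interval: e^(−kτ) = e^(−0.04750 × 31.0) = 0.2294
R = 1 / (1 − 0.2294) = 1.298
Css,max = 51.0 × 1.298 ≈ 66.2 µg/L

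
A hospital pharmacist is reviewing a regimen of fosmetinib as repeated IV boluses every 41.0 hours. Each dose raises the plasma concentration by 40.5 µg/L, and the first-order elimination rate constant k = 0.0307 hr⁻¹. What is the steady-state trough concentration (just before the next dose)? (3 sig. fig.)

16.1 µg/L

Fraction remaining after one interval: e^(−kτ) = e^(−0.03070 × 41.0) = 0.2840
R = 1 / (1 − 0.2840) = 1.397
Css,max = 40.5 × 1.397 = 56.57 µg/L
Css,min = Css,max × e^(−kτ) = 56.57 × 0.2840 ≈ 16.1 µg/L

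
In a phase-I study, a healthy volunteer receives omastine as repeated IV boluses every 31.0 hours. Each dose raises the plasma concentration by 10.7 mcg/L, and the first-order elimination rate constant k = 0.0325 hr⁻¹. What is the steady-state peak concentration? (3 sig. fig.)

Fraction remaining after one interval: e^(−kτ) = e^(−0.03250 × 31.0) = 0.3651
R = 1 / (1 − 0.3651) = 1.575
Css,max = 10.7 × 1.575 ≈ 16.9 mcg/L

16.9 mcg/L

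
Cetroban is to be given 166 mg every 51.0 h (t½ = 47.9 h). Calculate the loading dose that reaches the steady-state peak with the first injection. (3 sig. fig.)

k = ln 2 / 47.9 = 0.01447 h⁻¹
Accumulation ratio R = 1 / (1 − e^(−kτ)) = 1 / (1 − e^(−0.01447×51.0)) = 1 / (1 − 0.4781) = 1.916
Loading dose = maintenance dose × R = 166 × 1.916 ≈ 318 mg

318 mg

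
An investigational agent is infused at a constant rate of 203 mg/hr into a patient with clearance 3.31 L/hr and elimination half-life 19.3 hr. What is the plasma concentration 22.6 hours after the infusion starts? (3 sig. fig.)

Css = rate / CL = 203 / 3.31 = 61.33 µg/mL
k = ln 2 / 19.3 = 0.03591 hr⁻¹
C(t) = Css (1 − e^(−kt)) = 61.33 × (1 − e^(−0.8117)) = 61.33 × 0.5559 ≈ 34.1 µg/mL

34.1 µg/mL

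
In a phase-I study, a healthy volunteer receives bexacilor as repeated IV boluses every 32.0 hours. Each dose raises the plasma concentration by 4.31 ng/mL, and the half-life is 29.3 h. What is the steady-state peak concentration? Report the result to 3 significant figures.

8.12 ng/mL

k = ln 2 / 29.3 = 0.02366 h⁻¹
Fraction remaining after one interval: e^(−kτ) = e^(−0.02366 × 32.0) = 0.4691
R = 1 / (1 − 0.4691) = 1.883
Css,max = 4.31 × 1.883 ≈ 8.12 ng/mL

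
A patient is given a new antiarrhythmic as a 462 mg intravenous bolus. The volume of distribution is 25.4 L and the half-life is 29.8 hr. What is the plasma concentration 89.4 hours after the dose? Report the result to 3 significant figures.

2.27 µg/mL

C₀ = dose / V = 462 / 25.4 = 18.19 µg/mL
k = ln 2 / 29.8 = 0.02326 hr⁻¹
C(t) = C₀ e^(−kt) = 18.19 × e^(−0.02326 × 89.4) = 18.19 × e^(−2.079) = 18.19 × 0.1250 ≈ 2.27 µg/mL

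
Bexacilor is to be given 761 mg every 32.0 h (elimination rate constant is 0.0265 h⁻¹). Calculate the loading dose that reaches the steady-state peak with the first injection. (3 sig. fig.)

Accumulation ratio R = 1 / (1 − e^(−kτ)) = 1 / (1 − e^(−0.02650×32.0)) = 1 / (1 − 0.4283) = 1.749
Loading dose = maintenance dose × R = 761 × 1.749 ≈ 1330 mg

1330 mg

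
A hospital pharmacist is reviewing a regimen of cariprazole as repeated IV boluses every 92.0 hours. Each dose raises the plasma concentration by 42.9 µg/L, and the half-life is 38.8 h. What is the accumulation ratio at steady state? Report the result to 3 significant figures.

k = ln 2 / 38.8 = 0.01786 h⁻¹
Fraction remaining after one interval: e^(−kτ) = e^(−0.01786 × 92.0) = 0.1933
R = 1 / (1 − 0.1933) = 1 / 0.8067 ≈ 1.24

1.24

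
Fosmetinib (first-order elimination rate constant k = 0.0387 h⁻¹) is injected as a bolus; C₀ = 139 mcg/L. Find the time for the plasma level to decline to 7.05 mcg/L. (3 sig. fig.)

C(t) = C₀ e^(−kt)  ⇒  t = ln(C₀/C) / k
t = ln(139/7.05) / 0.03870 = 2.981 / 0.03870 ≈ 77.0 hours

77.0 hours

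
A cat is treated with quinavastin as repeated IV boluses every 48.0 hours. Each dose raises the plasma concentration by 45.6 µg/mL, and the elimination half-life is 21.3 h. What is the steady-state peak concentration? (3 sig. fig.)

k = ln 2 / 21.3 = 0.03254 h⁻¹
Fraction remaining after one interval: e^(−kτ) = e^(−0.03254 × 48.0) = 0.2097
R = 1 / (1 − 0.2097) = 1.265
Css,max = 45.6 × 1.265 ≈ 57.7 µg/mL

57.7 µg/mL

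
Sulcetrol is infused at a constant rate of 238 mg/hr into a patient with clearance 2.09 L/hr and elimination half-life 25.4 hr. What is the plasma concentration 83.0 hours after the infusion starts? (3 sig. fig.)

Css = rate / CL = 238 / 2.09 = 113.9 µg/mL
k = ln 2 / 25.4 = 0.02729 hr⁻¹
C(t) = Css (1 − e^(−kt)) = 113.9 × (1 − e^(−2.265)) = 113.9 × 0.8962 ≈ 102 µg/mL

102 µg/mL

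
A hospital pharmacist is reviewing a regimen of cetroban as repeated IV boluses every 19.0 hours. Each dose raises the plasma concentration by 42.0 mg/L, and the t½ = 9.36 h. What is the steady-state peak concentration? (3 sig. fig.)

k = ln 2 / 9.36 = 0.07405 h⁻¹
Fraction remaining after one interval: e^(−kτ) = e^(−0.07405 × 19.0) = 0.2449
R = 1 / (1 − 0.2449) = 1.324
Css,max = 42.0 × 1.324 ≈ 55.6 mg/L

55.6 mg/L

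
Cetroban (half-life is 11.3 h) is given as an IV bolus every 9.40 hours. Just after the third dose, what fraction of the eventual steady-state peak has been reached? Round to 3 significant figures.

k = ln 2 / 11.3 = 0.06134 h⁻¹
f_n = 1 − e^(−nkτ) = 1 − e^(−3 × 0.06134 × 9.40) = 1 − e^(−1.730) = 1 − 0.1773 ≈ 0.823

0.823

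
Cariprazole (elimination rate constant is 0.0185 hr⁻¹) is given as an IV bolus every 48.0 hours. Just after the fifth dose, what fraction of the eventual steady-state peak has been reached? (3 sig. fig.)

0.988

f_n = 1 − e^(−nkτ) = 1 − e^(−5 × 0.01850 × 48.0) = 1 − e^(−4.440) = 1 − 0.01180 ≈ 0.988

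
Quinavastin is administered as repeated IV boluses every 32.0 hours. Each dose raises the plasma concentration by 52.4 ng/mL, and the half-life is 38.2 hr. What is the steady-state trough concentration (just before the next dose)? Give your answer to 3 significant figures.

66.6 ng/mL

k = ln 2 / 38.2 = 0.01815 hr⁻¹
Fraction remaining after one interval: e^(−kτ) = e^(−0.01815 × 32.0) = 0.5595
R = 1 / (1 − 0.5595) = 2.270
Css,max = 52.4 × 2.270 = 119.0 ng/mL
Css,min = Css,max × e^(−kτ) = 119.0 × 0.5595 ≈ 66.6 ng/mL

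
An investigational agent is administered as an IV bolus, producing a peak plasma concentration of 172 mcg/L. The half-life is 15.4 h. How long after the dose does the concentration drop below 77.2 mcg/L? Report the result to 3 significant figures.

17.8 hours

k = ln 2 / 15.4 = 0.04501 h⁻¹
C(t) = C₀ e^(−kt)  ⇒  t = ln(C₀/C) / k
t = ln(172/77.2) / 0.04501 = 0.8011 / 0.04501 ≈ 17.8 hours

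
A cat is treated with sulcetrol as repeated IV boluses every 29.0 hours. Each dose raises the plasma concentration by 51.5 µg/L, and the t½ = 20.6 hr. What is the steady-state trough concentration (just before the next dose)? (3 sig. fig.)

31.2 µg/L

k = ln 2 / 20.6 = 0.03365 hr⁻¹
Fraction remaining after one interval: e^(−kτ) = e^(−0.03365 × 29.0) = 0.3769
R = 1 / (1 − 0.3769) = 1.605
Css,max = 51.5 × 1.605 = 82.65 µg/L
Css,min = Css,max × e^(−kτ) = 82.65 × 0.3769 ≈ 31.2 µg/L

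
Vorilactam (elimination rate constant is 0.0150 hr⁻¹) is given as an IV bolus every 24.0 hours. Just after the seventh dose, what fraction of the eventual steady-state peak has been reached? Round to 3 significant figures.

0.920

f_n = 1 − e^(−nkτ) = 1 − e^(−7 × 0.01500 × 24.0) = 1 − e^(−2.520) = 1 − 0.08046 ≈ 0.920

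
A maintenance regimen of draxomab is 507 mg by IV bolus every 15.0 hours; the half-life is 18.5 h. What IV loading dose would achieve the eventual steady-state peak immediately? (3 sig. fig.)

1180 mg

k = ln 2 / 18.5 = 0.03747 h⁻¹
Accumulation ratio R = 1 / (1 − e^(−kτ)) = 1 / (1 − e^(−0.03747×15.0)) = 1 / (1 − 0.5701) = 2.326
Loading dose = maintenance dose × R = 507 × 2.326 ≈ 1180 mg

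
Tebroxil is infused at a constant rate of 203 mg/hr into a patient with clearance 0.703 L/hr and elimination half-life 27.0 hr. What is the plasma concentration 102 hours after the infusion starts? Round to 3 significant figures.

268 mg/L

Css = rate / CL = 203 / 0.703 = 288.8 mg/L
k = ln 2 / 27.0 = 0.02567 hr⁻¹
C(t) = Css (1 − e^(−kt)) = 288.8 × (1 − e^(−2.619)) = 288.8 × 0.9271 ≈ 268 mg/L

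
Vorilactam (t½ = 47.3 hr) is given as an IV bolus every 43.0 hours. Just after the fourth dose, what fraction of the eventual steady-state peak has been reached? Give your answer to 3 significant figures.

k = ln 2 / 47.3 = 0.01465 hr⁻¹
f_n = 1 − e^(−nkτ) = 1 − e^(−4 × 0.01465 × 43.0) = 1 − e^(−2.521) = 1 − 0.08042 ≈ 0.920

0.920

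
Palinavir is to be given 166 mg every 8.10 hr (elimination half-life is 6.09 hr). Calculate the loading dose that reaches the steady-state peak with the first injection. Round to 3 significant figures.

276 mg

k = ln 2 / 6.09 = 0.1138 hr⁻¹
Accumulation ratio R = 1 / (1 − e^(−kτ)) = 1 / (1 − e^(−0.1138×8.10)) = 1 / (1 − 0.3978) = 1.660
Loading dose = maintenance dose × R = 166 × 1.660 ≈ 276 mg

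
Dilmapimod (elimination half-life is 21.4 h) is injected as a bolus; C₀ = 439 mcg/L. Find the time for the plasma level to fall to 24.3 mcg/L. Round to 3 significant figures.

k = ln 2 / 21.4 = 0.03239 h⁻¹
C(t) = C₀ e^(−kt)  ⇒  t = ln(C₀/C) / k
t = ln(439/24.3) / 0.03239 = 2.894 / 0.03239 ≈ 89.3 hours

89.3 hours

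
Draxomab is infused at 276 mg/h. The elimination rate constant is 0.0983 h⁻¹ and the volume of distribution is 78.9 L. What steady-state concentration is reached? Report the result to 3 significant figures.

35.6 µg/mL

CL = k · V = 0.0983 × 78.9 = 7.756 L/h
Css = rate / CL = 276 / 7.756 ≈ 35.6 µg/mL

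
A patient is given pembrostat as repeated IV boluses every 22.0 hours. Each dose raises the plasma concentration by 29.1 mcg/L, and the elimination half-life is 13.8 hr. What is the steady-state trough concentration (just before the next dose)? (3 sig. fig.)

14.4 mcg/L

k = ln 2 / 13.8 = 0.05023 hr⁻¹
Fraction remaining after one interval: e^(−kτ) = e^(−0.05023 × 22.0) = 0.3312
R = 1 / (1 − 0.3312) = 1.495
Css,max = 29.1 × 1.495 = 43.51 mcg/L
Css,min = Css,max × e^(−kτ) = 43.51 × 0.3312 ≈ 14.4 mcg/L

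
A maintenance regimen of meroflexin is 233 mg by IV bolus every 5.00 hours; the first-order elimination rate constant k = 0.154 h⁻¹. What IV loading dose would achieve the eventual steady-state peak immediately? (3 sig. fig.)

Accumulation ratio R = 1 / (1 − e^(−kτ)) = 1 / (1 − e^(−0.1540×5.00)) = 1 / (1 − 0.4630) = 1.862
Loading dose = maintenance dose × R = 233 × 1.862 ≈ 434 mg

434 mg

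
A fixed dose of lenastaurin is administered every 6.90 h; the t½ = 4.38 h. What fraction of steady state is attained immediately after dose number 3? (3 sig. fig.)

0.962

k = ln 2 / 4.38 = 0.1583 h⁻¹
f_n = 1 − e^(−nkτ) = 1 − e^(−3 × 0.1583 × 6.90) = 1 − e^(−3.276) = 1 − 0.03779 ≈ 0.962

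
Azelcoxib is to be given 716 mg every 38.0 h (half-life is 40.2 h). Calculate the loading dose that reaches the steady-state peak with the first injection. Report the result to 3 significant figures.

1490 mg

k = ln 2 / 40.2 = 0.01724 h⁻¹
Accumulation ratio R = 1 / (1 − e^(−kτ)) = 1 / (1 − e^(−0.01724×38.0)) = 1 / (1 − 0.5193) = 2.080
Loading dose = maintenance dose × R = 716 × 2.080 ≈ 1490 mg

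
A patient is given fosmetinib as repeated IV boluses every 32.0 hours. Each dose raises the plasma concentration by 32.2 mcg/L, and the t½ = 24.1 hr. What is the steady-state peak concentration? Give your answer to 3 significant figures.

k = ln 2 / 24.1 = 0.02876 hr⁻¹
Fraction remaining after one interval: e^(−kτ) = e^(−0.02876 × 32.0) = 0.3984
R = 1 / (1 − 0.3984) = 1.662
Css,max = 32.2 × 1.662 ≈ 53.5 mcg/L

53.5 mcg/L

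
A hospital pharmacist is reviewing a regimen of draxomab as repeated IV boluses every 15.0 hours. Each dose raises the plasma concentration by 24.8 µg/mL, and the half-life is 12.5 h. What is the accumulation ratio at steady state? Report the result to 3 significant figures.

1.77

k = ln 2 / 12.5 = 0.05545 h⁻¹
Fraction remaining after one interval: e^(−kτ) = e^(−0.05545 × 15.0) = 0.4353
R = 1 / (1 − 0.4353) = 1 / 0.5647 ≈ 1.77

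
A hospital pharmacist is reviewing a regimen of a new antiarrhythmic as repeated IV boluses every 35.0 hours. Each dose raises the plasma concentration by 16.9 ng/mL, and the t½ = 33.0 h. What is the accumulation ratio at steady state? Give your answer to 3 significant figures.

1.92

k = ln 2 / 33.0 = 0.02100 h⁻¹
Fraction remaining after one interval: e^(−kτ) = e^(−0.02100 × 35.0) = 0.4794
R = 1 / (1 − 0.4794) = 1 / 0.5206 ≈ 1.92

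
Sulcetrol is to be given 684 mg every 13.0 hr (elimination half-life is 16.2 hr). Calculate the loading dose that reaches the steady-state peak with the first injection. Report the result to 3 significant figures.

1600 mg

k = ln 2 / 16.2 = 0.04279 hr⁻¹
Accumulation ratio R = 1 / (1 − e^(−kτ)) = 1 / (1 − e^(−0.04279×13.0)) = 1 / (1 − 0.5734) = 2.344
Loading dose = maintenance dose × R = 684 × 2.344 ≈ 1600 mg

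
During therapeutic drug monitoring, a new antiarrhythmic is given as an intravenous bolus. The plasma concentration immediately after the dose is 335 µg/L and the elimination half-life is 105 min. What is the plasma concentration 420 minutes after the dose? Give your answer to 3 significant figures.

k = ln 2 / 105 = 0.006601 min⁻¹
420 min is 4.000 half-lives, so C = 335 × (1/2)^4.000 = 335 × 0.06250 ≈ 20.9 µg/L

20.9 µg/L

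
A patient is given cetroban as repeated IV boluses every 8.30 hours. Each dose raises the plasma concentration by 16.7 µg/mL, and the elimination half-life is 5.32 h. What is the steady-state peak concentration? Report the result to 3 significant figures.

k = ln 2 / 5.32 = 0.1303 h⁻¹
Fraction remaining after one interval: e^(−kτ) = e^(−0.1303 × 8.30) = 0.3391
R = 1 / (1 − 0.3391) = 1.513
Css,max = 16.7 × 1.513 ≈ 25.3 µg/mL

25.3 µg/mL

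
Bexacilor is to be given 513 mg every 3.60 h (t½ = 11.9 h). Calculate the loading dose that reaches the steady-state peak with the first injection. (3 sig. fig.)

2710 mg

k = ln 2 / 11.9 = 0.05825 h⁻¹
Accumulation ratio R = 1 / (1 − e^(−kτ)) = 1 / (1 − e^(−0.05825×3.60)) = 1 / (1 − 0.8108) = 5.286
Loading dose = maintenance dose × R = 513 × 5.286 ≈ 2710 mg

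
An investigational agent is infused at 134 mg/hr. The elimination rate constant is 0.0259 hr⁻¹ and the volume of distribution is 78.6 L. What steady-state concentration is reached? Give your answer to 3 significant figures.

65.8 mg/L

CL = k · V = 0.0259 × 78.6 = 2.036 L/hr
Css = rate / CL = 134 / 2.036 ≈ 65.8 mg/L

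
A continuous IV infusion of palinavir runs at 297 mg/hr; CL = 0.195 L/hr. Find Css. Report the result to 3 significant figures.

1520 mg/L

Css = infusion rate / CL = 297 / 0.195 ≈ 1520 mg/L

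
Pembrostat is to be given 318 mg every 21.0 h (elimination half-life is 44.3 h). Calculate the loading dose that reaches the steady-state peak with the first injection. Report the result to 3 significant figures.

1140 mg

k = ln 2 / 44.3 = 0.01565 h⁻¹
Accumulation ratio R = 1 / (1 − e^(−kτ)) = 1 / (1 − e^(−0.01565×21.0)) = 1 / (1 − 0.7199) = 3.571
Loading dose = maintenance dose × R = 318 × 3.571 ≈ 1140 mg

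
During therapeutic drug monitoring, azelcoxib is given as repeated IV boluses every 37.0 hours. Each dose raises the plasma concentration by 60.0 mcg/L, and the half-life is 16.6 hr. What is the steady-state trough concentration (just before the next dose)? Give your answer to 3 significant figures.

16.3 mcg/L

k = ln 2 / 16.6 = 0.04176 hr⁻¹
Fraction remaining after one interval: e^(−kτ) = e^(−0.04176 × 37.0) = 0.2133
R = 1 / (1 − 0.2133) = 1.271
Css,max = 60.0 × 1.271 = 76.27 mcg/L
Css,min = Css,max × e^(−kτ) = 76.27 × 0.2133 ≈ 16.3 mcg/L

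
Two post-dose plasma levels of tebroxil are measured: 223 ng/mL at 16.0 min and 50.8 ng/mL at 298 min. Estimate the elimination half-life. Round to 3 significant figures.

132 minutes

k = ln(C₁/C₂) / (t₂ − t₁) = ln(223/50.8) / (298 − 16.0)
  = 1.479 / 282.0 = 0.005246 min⁻¹
t½ = ln 2 / k = ln 2 / 0.005246 ≈ 132 minutes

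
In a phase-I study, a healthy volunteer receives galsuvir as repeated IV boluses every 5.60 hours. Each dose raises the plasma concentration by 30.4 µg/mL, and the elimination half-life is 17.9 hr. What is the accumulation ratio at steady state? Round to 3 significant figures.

k = ln 2 / 17.9 = 0.03872 hr⁻¹
Fraction remaining after one interval: e^(−kτ) = e^(−0.03872 × 5.60) = 0.8051
R = 1 / (1 − 0.8051) = 1 / 0.1949 ≈ 5.13

5.13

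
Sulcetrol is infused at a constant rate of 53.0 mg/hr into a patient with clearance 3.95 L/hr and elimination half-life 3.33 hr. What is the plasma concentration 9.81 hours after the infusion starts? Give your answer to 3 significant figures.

11.7 mg/L

Css = rate / CL = 53.0 / 3.95 = 13.42 mg/L
k = ln 2 / 3.33 = 0.2082 hr⁻¹
C(t) = Css (1 − e^(−kt)) = 13.42 × (1 − e^(−2.042)) = 13.42 × 0.8702 ≈ 11.7 mg/L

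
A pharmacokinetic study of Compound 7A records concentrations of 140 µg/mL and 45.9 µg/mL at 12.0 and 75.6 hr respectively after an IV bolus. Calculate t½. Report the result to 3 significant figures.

k = ln(C₁/C₂) / (t₂ − t₁) = ln(140/45.9) / (75.6 − 12.0)
  = 1.115 / 63.60 = 0.01753 hr⁻¹
t½ = ln 2 / k = ln 2 / 0.01753 ≈ 39.5 hours

39.5 hours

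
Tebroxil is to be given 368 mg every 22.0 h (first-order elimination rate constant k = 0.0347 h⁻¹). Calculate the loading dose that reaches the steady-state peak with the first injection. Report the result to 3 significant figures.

Accumulation ratio R = 1 / (1 − e^(−kτ)) = 1 / (1 − e^(−0.03470×22.0)) = 1 / (1 − 0.4661) = 1.873
Loading dose = maintenance dose × R = 368 × 1.873 ≈ 689 mg

689 mg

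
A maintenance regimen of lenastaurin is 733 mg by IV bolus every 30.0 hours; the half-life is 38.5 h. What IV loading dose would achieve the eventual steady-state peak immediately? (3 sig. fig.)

k = ln 2 / 38.5 = 0.01800 h⁻¹
Accumulation ratio R = 1 / (1 − e^(−kτ)) = 1 / (1 − e^(−0.01800×30.0)) = 1 / (1 − 0.5827) = 2.396
Loading dose = maintenance dose × R = 733 × 2.396 ≈ 1760 mg

1760 mg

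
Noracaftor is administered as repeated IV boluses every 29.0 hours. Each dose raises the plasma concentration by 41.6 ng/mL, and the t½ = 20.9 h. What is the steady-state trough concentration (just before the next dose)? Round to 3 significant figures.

k = ln 2 / 20.9 = 0.03316 h⁻¹
Fraction remaining after one interval: e^(−kτ) = e^(−0.03316 × 29.0) = 0.3822
R = 1 / (1 − 0.3822) = 1.619
Css,max = 41.6 × 1.619 = 67.34 ng/mL
Css,min = Css,max × e^(−kτ) = 67.34 × 0.3822 ≈ 25.7 ng/mL

25.7 ng/mL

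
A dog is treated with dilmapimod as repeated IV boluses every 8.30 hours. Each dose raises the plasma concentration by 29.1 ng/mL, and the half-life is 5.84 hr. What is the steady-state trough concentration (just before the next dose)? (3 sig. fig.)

17.3 ng/mL

k = ln 2 / 5.84 = 0.1187 hr⁻¹
Fraction remaining after one interval: e^(−kτ) = e^(−0.1187 × 8.30) = 0.3734
R = 1 / (1 − 0.3734) = 1.596
Css,max = 29.1 × 1.596 = 46.44 ng/mL
Css,min = Css,max × e^(−kτ) = 46.44 × 0.3734 ≈ 17.3 ng/mL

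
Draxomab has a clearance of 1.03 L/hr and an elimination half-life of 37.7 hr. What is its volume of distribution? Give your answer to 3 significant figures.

56.0 L

k = ln 2 / t½ = ln 2 / 37.7 = 0.01839 hr⁻¹
V = CL / k = 1.03 / 0.01839 ≈ 56.0 L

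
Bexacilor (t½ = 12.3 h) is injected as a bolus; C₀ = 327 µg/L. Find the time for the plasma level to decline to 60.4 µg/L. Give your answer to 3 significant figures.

k = ln 2 / 12.3 = 0.05635 h⁻¹
C(t) = C₀ e^(−kt)  ⇒  t = ln(C₀/C) / k
t = ln(327/60.4) / 0.05635 = 1.689 / 0.05635 ≈ 30.0 hours

30.0 hours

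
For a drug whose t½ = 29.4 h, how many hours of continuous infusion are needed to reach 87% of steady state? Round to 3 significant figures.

86.5 hours

k = ln 2 / 29.4 = 0.02358 h⁻¹
f = 1 − e^(−kt)  ⇒  t = −ln(1 − f) / k
t = −ln(1 − 0.87) / 0.02358 = 2.040 / 0.02358 ≈ 86.5 hours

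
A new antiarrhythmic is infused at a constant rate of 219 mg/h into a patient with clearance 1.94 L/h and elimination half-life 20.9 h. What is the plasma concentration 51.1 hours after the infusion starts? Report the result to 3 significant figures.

Css = rate / CL = 219 / 1.94 = 112.9 mg/L
k = ln 2 / 20.9 = 0.03316 h⁻¹
C(t) = Css (1 − e^(−kt)) = 112.9 × (1 − e^(−1.695)) = 112.9 × 0.8164 ≈ 92.2 mg/L

92.2 mg/L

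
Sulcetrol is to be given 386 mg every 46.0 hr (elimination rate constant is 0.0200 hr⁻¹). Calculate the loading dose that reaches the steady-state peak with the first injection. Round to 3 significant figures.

642 mg

Accumulation ratio R = 1 / (1 − e^(−kτ)) = 1 / (1 − e^(−0.02000×46.0)) = 1 / (1 − 0.3985) = 1.663
Loading dose = maintenance dose × R = 386 × 1.663 ≈ 642 mg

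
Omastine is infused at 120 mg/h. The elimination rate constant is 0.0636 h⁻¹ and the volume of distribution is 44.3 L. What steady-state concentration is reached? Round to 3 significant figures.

CL = k · V = 0.0636 × 44.3 = 2.817 L/h
Css = rate / CL = 120 / 2.817 ≈ 42.6 mg/L

42.6 mg/L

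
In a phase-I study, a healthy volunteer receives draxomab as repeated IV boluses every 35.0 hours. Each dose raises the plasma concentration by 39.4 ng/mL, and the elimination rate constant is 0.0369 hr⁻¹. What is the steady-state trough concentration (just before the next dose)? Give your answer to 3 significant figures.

14.9 ng/mL

Fraction remaining after one interval: e^(−kτ) = e^(−0.03690 × 35.0) = 0.2749
R = 1 / (1 − 0.2749) = 1.379
Css,max = 39.4 × 1.379 = 54.33 ng/mL
Css,min = Css,max × e^(−kτ) = 54.33 × 0.2749 ≈ 14.9 ng/mL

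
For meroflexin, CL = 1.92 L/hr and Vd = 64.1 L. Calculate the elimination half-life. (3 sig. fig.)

23.1 hours

k = CL / V = 1.92 / 64.1 = 0.02995 hr⁻¹
t½ = ln 2 / k = ln 2 / 0.02995 ≈ 23.1 hours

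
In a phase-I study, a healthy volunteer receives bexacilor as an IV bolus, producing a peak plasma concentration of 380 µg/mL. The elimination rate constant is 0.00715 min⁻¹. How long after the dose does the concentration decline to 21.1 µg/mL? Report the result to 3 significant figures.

C(t) = C₀ e^(−kt)  ⇒  t = ln(C₀/C) / k
t = ln(380/21.1) / 0.007150 = 2.891 / 0.007150 ≈ 404 minutes

404 minutes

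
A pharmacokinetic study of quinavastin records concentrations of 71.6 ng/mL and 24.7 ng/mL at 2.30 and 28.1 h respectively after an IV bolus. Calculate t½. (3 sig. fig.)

16.8 hours

k = ln(C₁/C₂) / (t₂ − t₁) = ln(71.6/24.7) / (28.1 − 2.30)
  = 1.064 / 25.80 = 0.04125 h⁻¹
t½ = ln 2 / k = ln 2 / 0.04125 ≈ 16.8 hours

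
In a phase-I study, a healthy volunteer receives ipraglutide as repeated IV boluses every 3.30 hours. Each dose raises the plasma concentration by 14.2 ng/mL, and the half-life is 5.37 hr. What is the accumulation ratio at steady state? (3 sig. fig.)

k = ln 2 / 5.37 = 0.1291 hr⁻¹
Fraction remaining after one interval: e^(−kτ) = e^(−0.1291 × 3.30) = 0.6531
R = 1 / (1 − 0.6531) = 1 / 0.3469 ≈ 2.88

2.88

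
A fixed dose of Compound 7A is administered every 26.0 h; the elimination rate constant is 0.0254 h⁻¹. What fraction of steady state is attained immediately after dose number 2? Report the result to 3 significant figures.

f_n = 1 − e^(−nkτ) = 1 − e^(−2 × 0.02540 × 26.0) = 1 − e^(−1.321) = 1 − 0.2669 ≈ 0.733

0.733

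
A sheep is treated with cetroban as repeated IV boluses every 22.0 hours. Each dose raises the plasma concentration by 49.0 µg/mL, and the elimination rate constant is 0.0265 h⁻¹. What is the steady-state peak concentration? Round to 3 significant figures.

Fraction remaining after one interval: e^(−kτ) = e^(−0.02650 × 22.0) = 0.5582
R = 1 / (1 − 0.5582) = 2.264
Css,max = 49.0 × 2.264 ≈ 111 µg/mL

111 µg/mL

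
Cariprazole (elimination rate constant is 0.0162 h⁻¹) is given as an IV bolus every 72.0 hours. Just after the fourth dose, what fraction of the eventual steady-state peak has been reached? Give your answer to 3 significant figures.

f_n = 1 − e^(−nkτ) = 1 − e^(−4 × 0.01620 × 72.0) = 1 − e^(−4.666) = 1 − 0.009414 ≈ 0.991

0.991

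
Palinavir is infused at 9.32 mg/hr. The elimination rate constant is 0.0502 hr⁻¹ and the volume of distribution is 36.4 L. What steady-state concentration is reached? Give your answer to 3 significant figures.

5.10 µg/mL

CL = k · V = 0.0502 × 36.4 = 1.827 L/hr
Css = rate / CL = 9.32 / 1.827 ≈ 5.10 µg/mL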